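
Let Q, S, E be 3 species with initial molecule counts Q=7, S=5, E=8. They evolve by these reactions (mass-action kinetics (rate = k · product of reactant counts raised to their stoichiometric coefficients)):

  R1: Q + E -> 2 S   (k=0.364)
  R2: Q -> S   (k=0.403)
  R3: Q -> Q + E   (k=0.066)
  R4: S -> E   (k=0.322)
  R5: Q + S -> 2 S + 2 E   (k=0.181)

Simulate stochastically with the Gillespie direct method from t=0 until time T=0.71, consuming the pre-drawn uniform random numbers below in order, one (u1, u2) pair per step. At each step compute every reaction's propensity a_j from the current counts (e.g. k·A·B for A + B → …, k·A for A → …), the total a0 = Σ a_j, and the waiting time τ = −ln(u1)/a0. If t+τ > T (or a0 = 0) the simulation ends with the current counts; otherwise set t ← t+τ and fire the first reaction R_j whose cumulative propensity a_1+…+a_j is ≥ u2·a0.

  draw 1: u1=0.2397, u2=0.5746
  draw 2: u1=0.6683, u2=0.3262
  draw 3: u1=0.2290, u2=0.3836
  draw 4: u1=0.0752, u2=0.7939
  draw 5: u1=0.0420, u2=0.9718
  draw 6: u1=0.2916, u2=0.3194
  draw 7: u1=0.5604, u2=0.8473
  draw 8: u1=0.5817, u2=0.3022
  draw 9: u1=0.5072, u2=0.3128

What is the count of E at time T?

E at T = 11

t=0.000: Q=7 S=5 E=8
Draw 1: a1=20.384, a2=2.821, a3=0.462, a4=1.610, a5=6.335, a0=31.612; τ=−ln(0.2397)/31.612=0.045 → t=0.045; u2·a0=0.5746·31.612=18.164 ≤ a1=20.384 → R1 fires; Q=6 S=7 E=7
Draw 2: a1=15.288, a2=2.418, a3=0.396, a4=2.254, a5=7.602, a0=27.958; τ=−ln(0.6683)/27.958=0.014 → t=0.060; u2·a0=0.3262·27.958=9.120 ≤ a1=15.288 → R1 fires; Q=5 S=9 E=6
Draw 3: a1=10.920, a2=2.015, a3=0.330, a4=2.898, a5=8.145, a0=24.308; τ=−ln(0.2290)/24.308=0.061 → t=0.120; u2·a0=0.3836·24.308=9.325 ≤ a1=10.920 → R1 fires; Q=4 S=11 E=5
Draw 4: a1=7.280, a2=1.612, a3=0.264, a4=3.542, a5=7.964, a0=20.662; τ=−ln(0.0752)/20.662=0.125 → t=0.245; u2·a0=0.7939·20.662=16.404; a1+…+a4=12.698 < 16.404 ≤ a1+…+a5=20.662 → R5 fires; Q=3 S=12 E=7
Draw 5: a1=7.644, a2=1.209, a3=0.198, a4=3.864, a5=6.516, a0=19.431; τ=−ln(0.0420)/19.431=0.163 → t=0.409; u2·a0=0.9718·19.431=18.883; a1+…+a4=12.915 < 18.883 ≤ a1+…+a5=19.431 → R5 fires; Q=2 S=13 E=9
Draw 6: a1=6.552, a2=0.806, a3=0.132, a4=4.186, a5=4.706, a0=16.382; τ=−ln(0.2916)/16.382=0.075 → t=0.484; u2·a0=0.3194·16.382=5.232 ≤ a1=6.552 → R1 fires; Q=1 S=15 E=8
Draw 7: a1=2.912, a2=0.403, a3=0.066, a4=4.830, a5=2.715, a0=10.926; τ=−ln(0.5604)/10.926=0.053 → t=0.537; u2·a0=0.8473·10.926=9.258; a1+…+a4=8.211 < 9.258 ≤ a1+…+a5=10.926 → R5 fires; Q=0 S=16 E=10
Draw 8: a1=0.000, a2=0.000, a3=0.000, a4=5.152, a5=0.000, a0=5.152; τ=−ln(0.5817)/5.152=0.105 → t=0.642; u2·a0=0.3022·5.152=1.557; a1+…+a3=0.000 < 1.557 ≤ a1+…+a4=5.152 → R4 fires; Q=0 S=15 E=11
Draw 9: a1=0.000, a2=0.000, a3=0.000, a4=4.830, a5=0.000, a0=4.830; τ=−ln(0.5072)/4.830=0.141 → t=0.783 > T=0.71: stop.
Read off E at T=0.71: 11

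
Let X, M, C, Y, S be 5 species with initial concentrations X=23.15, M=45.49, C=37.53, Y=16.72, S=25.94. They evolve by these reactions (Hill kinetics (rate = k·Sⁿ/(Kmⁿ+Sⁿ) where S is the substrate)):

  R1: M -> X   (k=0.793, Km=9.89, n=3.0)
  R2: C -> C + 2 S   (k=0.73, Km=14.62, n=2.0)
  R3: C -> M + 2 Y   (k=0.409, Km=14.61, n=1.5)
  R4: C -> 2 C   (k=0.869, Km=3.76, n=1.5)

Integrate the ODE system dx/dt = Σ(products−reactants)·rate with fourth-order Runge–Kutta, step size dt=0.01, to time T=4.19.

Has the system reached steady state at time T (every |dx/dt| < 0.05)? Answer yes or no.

RK4 with dt=0.01: 419 steps to T=4.19. Trajectory (selected grid times):
t=0.00: X=23.15 M=45.49 C=37.53 Y=16.72 S=25.94
t=0.47: X=23.52 M=45.28 C=37.77 Y=17.03 S=26.54
t=0.93: X=23.88 M=45.07 C=38.01 Y=17.33 S=27.12
t=1.40: X=24.25 M=44.85 C=38.25 Y=17.64 S=27.72
t=1.86: X=24.61 M=44.64 C=38.48 Y=17.95 S=28.31
t=2.33: X=24.98 M=44.43 C=38.72 Y=18.26 S=28.91
t=2.79: X=25.34 M=44.22 C=38.96 Y=18.57 S=29.49
t=3.26: X=25.71 M=44.01 C=39.20 Y=18.88 S=30.10
t=3.72: X=26.07 M=43.80 C=39.43 Y=19.19 S=30.69
t=4.19: X=26.44 M=43.59 C=39.67 Y=19.50 S=31.29
Rates at T: R1=0.7838, R2=0.6427, R3=0.3343, R4=0.8444
dx/dt at T (Σ net stoichiometry × rate): X=+0.7838, M=-0.4496, C=+0.5101, Y=+0.6686, S=+1.2854
Largest |dx/dt| is |+1.2854| (S) ≥ 0.05 → not steady.

Steady state at T: no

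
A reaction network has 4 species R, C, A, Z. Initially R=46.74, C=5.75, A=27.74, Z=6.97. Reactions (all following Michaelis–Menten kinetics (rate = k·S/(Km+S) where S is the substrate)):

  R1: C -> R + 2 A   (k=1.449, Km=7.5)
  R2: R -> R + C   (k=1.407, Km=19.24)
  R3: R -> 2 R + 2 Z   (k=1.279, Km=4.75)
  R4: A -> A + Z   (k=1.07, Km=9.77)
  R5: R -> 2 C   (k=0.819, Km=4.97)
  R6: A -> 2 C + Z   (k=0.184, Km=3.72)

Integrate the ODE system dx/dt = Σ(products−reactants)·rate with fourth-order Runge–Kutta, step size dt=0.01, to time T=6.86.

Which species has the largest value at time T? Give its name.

RK4 with dt=0.01: 686 steps to T=6.86. Trajectory (selected grid times):
t=0.00: R=46.74 C=5.75 A=27.74 Z=6.97
t=0.76: R=47.57 C=7.37 A=28.64 Z=9.46
t=1.52: R=48.47 C=8.94 A=29.67 Z=11.97
t=2.29: R=49.42 C=10.48 A=30.80 Z=14.51
t=3.05: R=50.40 C=11.98 A=31.99 Z=17.03
t=3.81: R=51.42 C=13.44 A=33.25 Z=19.56
t=4.57: R=52.46 C=14.89 A=34.57 Z=22.10
t=5.34: R=53.54 C=16.34 A=35.95 Z=24.68
t=6.10: R=54.63 C=17.76 A=37.35 Z=27.23
t=6.86: R=55.74 C=19.17 A=38.79 Z=29.80
At T=6.86: R=55.74 C=19.17 A=38.79 Z=29.80; the largest is R.

Dominant species at T: R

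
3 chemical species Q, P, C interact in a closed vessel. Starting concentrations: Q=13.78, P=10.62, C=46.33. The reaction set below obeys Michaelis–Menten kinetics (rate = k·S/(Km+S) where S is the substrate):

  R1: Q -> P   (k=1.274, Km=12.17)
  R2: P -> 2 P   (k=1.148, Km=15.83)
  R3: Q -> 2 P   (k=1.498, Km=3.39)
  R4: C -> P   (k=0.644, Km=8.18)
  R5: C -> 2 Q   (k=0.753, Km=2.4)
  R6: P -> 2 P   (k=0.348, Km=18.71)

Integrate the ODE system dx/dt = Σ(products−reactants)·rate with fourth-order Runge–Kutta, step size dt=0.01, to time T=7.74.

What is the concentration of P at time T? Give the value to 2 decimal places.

RK4 with dt=0.01: 774 steps to T=7.74. Trajectory (selected grid times):
t=0.00: Q=13.78 P=10.62 C=46.33
t=0.86: Q=13.40 P=14.28 C=45.24
t=1.72: Q=13.04 P=18.01 C=44.16
t=2.58: Q=12.68 P=21.78 C=43.08
t=3.44: Q=12.34 P=25.59 C=42.00
t=4.30: Q=12.01 P=29.42 C=40.93
t=5.16: Q=11.69 P=33.26 C=39.86
t=6.02: Q=11.38 P=37.12 C=38.79
t=6.88: Q=11.08 P=40.99 C=37.72
t=7.74: Q=10.80 P=44.86 C=36.66
Read off P at T=7.74: 44.86

P at T = 44.86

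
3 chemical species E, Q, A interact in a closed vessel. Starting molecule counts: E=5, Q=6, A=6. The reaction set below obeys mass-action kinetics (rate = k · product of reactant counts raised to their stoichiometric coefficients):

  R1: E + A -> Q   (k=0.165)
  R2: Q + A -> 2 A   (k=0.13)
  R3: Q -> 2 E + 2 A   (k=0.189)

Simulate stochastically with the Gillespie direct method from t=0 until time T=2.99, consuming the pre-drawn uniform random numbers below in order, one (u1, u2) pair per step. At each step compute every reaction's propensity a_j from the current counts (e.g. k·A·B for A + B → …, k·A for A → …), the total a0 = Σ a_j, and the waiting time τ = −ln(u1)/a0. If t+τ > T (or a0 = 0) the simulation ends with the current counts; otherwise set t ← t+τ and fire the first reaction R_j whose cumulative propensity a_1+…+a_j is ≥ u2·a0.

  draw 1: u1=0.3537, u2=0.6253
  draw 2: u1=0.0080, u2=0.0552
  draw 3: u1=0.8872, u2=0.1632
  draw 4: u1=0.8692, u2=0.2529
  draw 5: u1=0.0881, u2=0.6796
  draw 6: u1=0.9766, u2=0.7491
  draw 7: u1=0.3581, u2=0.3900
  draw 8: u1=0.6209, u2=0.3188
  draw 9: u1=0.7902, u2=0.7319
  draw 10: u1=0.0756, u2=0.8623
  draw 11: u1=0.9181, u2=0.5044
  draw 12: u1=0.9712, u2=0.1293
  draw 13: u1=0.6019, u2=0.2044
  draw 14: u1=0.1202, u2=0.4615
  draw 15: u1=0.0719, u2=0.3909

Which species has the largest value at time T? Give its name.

t=0.000: E=5 Q=6 A=6
Draw 1: a1=4.950, a2=4.680, a3=1.134, a0=10.764; τ=−ln(0.3537)/10.764=0.097 → t=0.097; u2·a0=0.6253·10.764=6.731; a1=4.950 < 6.731 ≤ a1+a2=9.630 → R2 fires; E=5 Q=5 A=7
Draw 2: a1=5.775, a2=4.550, a3=0.945, a0=11.270; τ=−ln(0.0080)/11.270=0.428 → t=0.525; u2·a0=0.0552·11.270=0.622 ≤ a1=5.775 → R1 fires; E=4 Q=6 A=6
Draw 3: a1=3.960, a2=4.680, a3=1.134, a0=9.774; τ=−ln(0.8872)/9.774=0.012 → t=0.537; u2·a0=0.1632·9.774=1.595 ≤ a1=3.960 → R1 fires; E=3 Q=7 A=5
Draw 4: a1=2.475, a2=4.550, a3=1.323, a0=8.348; τ=−ln(0.8692)/8.348=0.017 → t=0.554; u2·a0=0.2529·8.348=2.111 ≤ a1=2.475 → R1 fires; E=2 Q=8 A=4
Draw 5: a1=1.320, a2=4.160, a3=1.512, a0=6.992; τ=−ln(0.0881)/6.992=0.347 → t=0.901; u2·a0=0.6796·6.992=4.752; a1=1.320 < 4.752 ≤ a1+a2=5.480 → R2 fires; E=2 Q=7 A=5
Draw 6: a1=1.650, a2=4.550, a3=1.323, a0=7.523; τ=−ln(0.9766)/7.523=0.003 → t=0.905; u2·a0=0.7491·7.523=5.635; a1=1.650 < 5.635 ≤ a1+a2=6.200 → R2 fires; E=2 Q=6 A=6
Draw 7: a1=1.980, a2=4.680, a3=1.134, a0=7.794; τ=−ln(0.3581)/7.794=0.132 → t=1.036; u2·a0=0.3900·7.794=3.040; a1=1.980 < 3.040 ≤ a1+a2=6.660 → R2 fires; E=2 Q=5 A=7
Draw 8: a1=2.310, a2=4.550, a3=0.945, a0=7.805; τ=−ln(0.6209)/7.805=0.061 → t=1.097; u2·a0=0.3188·7.805=2.488; a1=2.310 < 2.488 ≤ a1+a2=6.860 → R2 fires; E=2 Q=4 A=8
Draw 9: a1=2.640, a2=4.160, a3=0.756, a0=7.556; τ=−ln(0.7902)/7.556=0.031 → t=1.129; u2·a0=0.7319·7.556=5.530; a1=2.640 < 5.530 ≤ a1+a2=6.800 → R2 fires; E=2 Q=3 A=9
Draw 10: a1=2.970, a2=3.510, a3=0.567, a0=7.047; τ=−ln(0.0756)/7.047=0.366 → t=1.495; u2·a0=0.8623·7.047=6.077; a1=2.970 < 6.077 ≤ a1+a2=6.480 → R2 fires; E=2 Q=2 A=10
Draw 11: a1=3.300, a2=2.600, a3=0.378, a0=6.278; τ=−ln(0.9181)/6.278=0.014 → t=1.509; u2·a0=0.5044·6.278=3.167 ≤ a1=3.300 → R1 fires; E=1 Q=3 A=9
Draw 12: a1=1.485, a2=3.510, a3=0.567, a0=5.562; τ=−ln(0.9712)/5.562=0.005 → t=1.514; u2·a0=0.1293·5.562=0.719 ≤ a1=1.485 → R1 fires; E=0 Q=4 A=8
Draw 13: a1=0.000, a2=4.160, a3=0.756, a0=4.916; τ=−ln(0.6019)/4.916=0.103 → t=1.617; u2·a0=0.2044·4.916=1.005; a1=0.000 < 1.005 ≤ a1+a2=4.160 → R2 fires; E=0 Q=3 A=9
Draw 14: a1=0.000, a2=3.510, a3=0.567, a0=4.077; τ=−ln(0.1202)/4.077=0.520 → t=2.137; u2·a0=0.4615·4.077=1.882; a1=0.000 < 1.882 ≤ a1+a2=3.510 → R2 fires; E=0 Q=2 A=10
Draw 15: a1=0.000, a2=2.600, a3=0.378, a0=2.978; τ=−ln(0.0719)/2.978=0.884 → t=3.021 > T=2.99: stop.
At T=2.99: E=0 Q=2 A=10; the largest is A.

Dominant species at T: A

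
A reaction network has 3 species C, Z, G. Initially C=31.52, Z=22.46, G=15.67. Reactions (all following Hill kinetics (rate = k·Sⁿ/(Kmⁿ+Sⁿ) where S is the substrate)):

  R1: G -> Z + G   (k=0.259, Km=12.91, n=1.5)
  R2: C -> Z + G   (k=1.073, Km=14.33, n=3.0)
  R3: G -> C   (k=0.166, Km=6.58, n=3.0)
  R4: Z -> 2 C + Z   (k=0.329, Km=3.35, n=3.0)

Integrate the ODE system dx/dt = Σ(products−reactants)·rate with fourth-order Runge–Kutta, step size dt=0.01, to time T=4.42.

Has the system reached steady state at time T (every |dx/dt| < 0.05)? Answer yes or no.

Steady state at T: no

RK4 with dt=0.01: 442 steps to T=4.42. Trajectory (selected grid times):
t=0.00: C=31.52 Z=22.46 G=15.67
t=0.49: C=31.44 Z=23.01 G=16.07
t=0.98: C=31.35 Z=23.57 G=16.48
t=1.47: C=31.27 Z=24.12 G=16.88
t=1.96: C=31.19 Z=24.68 G=17.28
t=2.46: C=31.11 Z=25.25 G=17.69
t=2.95: C=31.03 Z=25.81 G=18.10
t=3.44: C=30.95 Z=26.36 G=18.50
t=3.93: C=30.87 Z=26.92 G=18.90
t=4.42: C=30.80 Z=27.48 G=19.30
Rates at T: R1=0.1674, R2=0.9748, R3=0.1597, R4=0.3284
dx/dt at T (Σ net stoichiometry × rate): C=-0.1583, Z=+1.1422, G=+0.8151
Largest |dx/dt| is |+1.1422| (Z) ≥ 0.05 → not steady.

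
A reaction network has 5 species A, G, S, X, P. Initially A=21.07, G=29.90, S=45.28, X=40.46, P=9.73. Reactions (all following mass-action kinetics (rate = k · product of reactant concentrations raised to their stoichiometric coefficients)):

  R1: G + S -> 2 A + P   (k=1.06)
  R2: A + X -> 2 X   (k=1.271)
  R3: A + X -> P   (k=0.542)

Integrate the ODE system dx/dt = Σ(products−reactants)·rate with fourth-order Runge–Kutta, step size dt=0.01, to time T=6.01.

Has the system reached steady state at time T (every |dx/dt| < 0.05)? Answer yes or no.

Steady state at T: yes

RK4 with dt=0.01: 601 steps to T=6.01. Trajectory (selected grid times):
t=0.00: A=21.07 G=29.90 S=45.28 X=40.46 P=9.73
t=0.67: A=0.00 G=0.00 S=15.38 X=72.98 P=63.81
t=1.34: A=0.00 G=0.00 S=15.38 X=72.98 P=63.81
t=2.00: A=0.00 G=0.00 S=15.38 X=72.98 P=63.81
t=2.67: A=0.00 G=0.00 S=15.38 X=72.98 P=63.81
t=3.34: A=0.00 G=0.00 S=15.38 X=72.98 P=63.81
t=4.01: A=0.00 G=0.00 S=15.38 X=72.98 P=63.81
t=4.67: A=0.00 G=0.00 S=15.38 X=72.98 P=63.81
t=5.34: A=0.00 G=0.00 S=15.38 X=72.98 P=63.81
t=6.01: A=0.00 G=0.00 S=15.38 X=72.98 P=63.81
Rates at T: R1=0.0000, R2=0.0000, R3=0.0000
dx/dt at T (Σ net stoichiometry × rate): A=-0.0000, G=-0.0000, S=-0.0000, X=+0.0000, P=+0.0000
Largest |dx/dt| is |+0.0000| (P) < 0.05 → steady.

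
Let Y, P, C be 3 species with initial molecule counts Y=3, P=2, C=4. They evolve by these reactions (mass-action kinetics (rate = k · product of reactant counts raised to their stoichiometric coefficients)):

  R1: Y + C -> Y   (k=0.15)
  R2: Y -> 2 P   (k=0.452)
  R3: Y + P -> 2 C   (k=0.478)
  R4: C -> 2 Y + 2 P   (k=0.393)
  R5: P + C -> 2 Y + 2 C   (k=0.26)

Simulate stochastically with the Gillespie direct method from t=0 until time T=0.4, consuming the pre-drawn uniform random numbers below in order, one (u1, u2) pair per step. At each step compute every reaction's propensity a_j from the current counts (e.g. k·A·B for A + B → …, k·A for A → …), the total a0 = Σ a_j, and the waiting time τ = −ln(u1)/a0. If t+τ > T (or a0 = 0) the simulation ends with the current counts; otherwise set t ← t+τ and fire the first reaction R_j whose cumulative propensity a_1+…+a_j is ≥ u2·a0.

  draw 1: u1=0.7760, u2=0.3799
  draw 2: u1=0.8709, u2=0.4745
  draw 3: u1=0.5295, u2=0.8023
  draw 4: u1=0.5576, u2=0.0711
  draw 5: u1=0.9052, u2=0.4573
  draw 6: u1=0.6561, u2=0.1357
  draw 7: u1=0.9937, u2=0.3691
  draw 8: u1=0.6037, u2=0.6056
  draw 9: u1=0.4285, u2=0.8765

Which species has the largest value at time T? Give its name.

Dominant species at T: C

t=0.000: Y=3 P=2 C=4
Draw 1: a1=1.800, a2=1.356, a3=2.868, a4=1.572, a5=2.080, a0=9.676; τ=−ln(0.7760)/9.676=0.026 → t=0.026; u2·a0=0.3799·9.676=3.676; a1+a2=3.156 < 3.676 ≤ a1+…+a3=6.024 → R3 fires; Y=2 P=1 C=6
Draw 2: a1=1.800, a2=0.904, a3=0.956, a4=2.358, a5=1.560, a0=7.578; τ=−ln(0.8709)/7.578=0.018 → t=0.044; u2·a0=0.4745·7.578=3.596; a1+a2=2.704 < 3.596 ≤ a1+…+a3=3.660 → R3 fires; Y=1 P=0 C=8
Draw 3: a1=1.200, a2=0.452, a3=0.000, a4=3.144, a5=0.000, a0=4.796; τ=−ln(0.5295)/4.796=0.133 → t=0.177; u2·a0=0.8023·4.796=3.848; a1+…+a3=1.652 < 3.848 ≤ a1+…+a4=4.796 → R4 fires; Y=3 P=2 C=7
Draw 4: a1=3.150, a2=1.356, a3=2.868, a4=2.751, a5=3.640, a0=13.765; τ=−ln(0.5576)/13.765=0.042 → t=0.219; u2·a0=0.0711·13.765=0.979 ≤ a1=3.150 → R1 fires; Y=3 P=2 C=6
Draw 5: a1=2.700, a2=1.356, a3=2.868, a4=2.358, a5=3.120, a0=12.402; τ=−ln(0.9052)/12.402=0.008 → t=0.227; u2·a0=0.4573·12.402=5.671; a1+a2=4.056 < 5.671 ≤ a1+…+a3=6.924 → R3 fires; Y=2 P=1 C=8
Draw 6: a1=2.400, a2=0.904, a3=0.956, a4=3.144, a5=2.080, a0=9.484; τ=−ln(0.6561)/9.484=0.044 → t=0.272; u2·a0=0.1357·9.484=1.287 ≤ a1=2.400 → R1 fires; Y=2 P=1 C=7
Draw 7: a1=2.100, a2=0.904, a3=0.956, a4=2.751, a5=1.820, a0=8.531; τ=−ln(0.9937)/8.531=0.001 → t=0.273; u2·a0=0.3691·8.531=3.149; a1+a2=3.004 < 3.149 ≤ a1+…+a3=3.960 → R3 fires; Y=1 P=0 C=9
Draw 8: a1=1.350, a2=0.452, a3=0.000, a4=3.537, a5=0.000, a0=5.339; τ=−ln(0.6037)/5.339=0.095 → t=0.367; u2·a0=0.6056·5.339=3.233; a1+…+a3=1.802 < 3.233 ≤ a1+…+a4=5.339 → R4 fires; Y=3 P=2 C=8
Draw 9: a1=3.600, a2=1.356, a3=2.868, a4=3.144, a5=4.160, a0=15.128; τ=−ln(0.4285)/15.128=0.056 → t=0.423 > T=0.4: stop.
At T=0.4: Y=3 P=2 C=8; the largest is C.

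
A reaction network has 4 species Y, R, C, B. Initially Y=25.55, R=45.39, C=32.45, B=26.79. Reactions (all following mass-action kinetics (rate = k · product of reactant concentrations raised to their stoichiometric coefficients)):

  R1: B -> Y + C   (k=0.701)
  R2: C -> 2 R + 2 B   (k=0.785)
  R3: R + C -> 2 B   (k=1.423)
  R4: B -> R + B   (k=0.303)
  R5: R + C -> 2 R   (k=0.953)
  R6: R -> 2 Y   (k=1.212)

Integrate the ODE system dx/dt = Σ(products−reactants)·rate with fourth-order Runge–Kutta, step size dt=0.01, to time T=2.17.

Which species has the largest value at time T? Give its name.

RK4 with dt=0.01: 217 steps to T=2.17. Trajectory (selected grid times):
t=0.00: Y=25.55 R=45.39 C=32.45 B=26.79
t=0.24: Y=57.26 R=32.00 C=0.61 B=67.36
t=0.48: Y=85.72 R=26.54 C=0.75 B=69.57
t=0.72: Y=111.84 R=22.59 C=0.91 B=71.86
t=0.96: Y=136.41 R=19.78 C=1.08 B=74.25
t=1.21: Y=160.97 R=17.75 C=1.24 B=76.85
t=1.45: Y=184.04 R=16.44 C=1.38 B=79.48
t=1.69: Y=206.94 R=15.60 C=1.51 B=82.23
t=1.93: Y=229.94 R=15.11 C=1.62 B=85.13
t=2.17: Y=253.23 R=14.88 C=1.70 B=88.16
At T=2.17: Y=253.23 R=14.88 C=1.70 B=88.16; the largest is Y.

Dominant species at T: Y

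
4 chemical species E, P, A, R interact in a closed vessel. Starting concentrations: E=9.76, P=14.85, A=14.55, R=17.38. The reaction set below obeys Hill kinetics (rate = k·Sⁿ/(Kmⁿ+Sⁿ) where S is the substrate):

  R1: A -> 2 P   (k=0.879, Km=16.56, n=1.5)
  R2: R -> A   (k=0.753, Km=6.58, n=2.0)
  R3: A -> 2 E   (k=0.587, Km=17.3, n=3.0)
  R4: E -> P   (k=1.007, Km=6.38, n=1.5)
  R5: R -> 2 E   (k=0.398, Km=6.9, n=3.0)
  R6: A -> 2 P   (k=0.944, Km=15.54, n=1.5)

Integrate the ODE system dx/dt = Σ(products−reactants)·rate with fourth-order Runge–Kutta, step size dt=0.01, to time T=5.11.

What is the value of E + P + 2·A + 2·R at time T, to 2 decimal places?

Value at T = 88.47

Check how each reaction changes W = E + P + 2·A + 2·R (weight of products minus weight of reactants):
R1: A -> 2 P: (1·2) − (2·1) = 2 − 2 = 0
R2: R -> A: (2·1) − (2·1) = 2 − 2 = 0
R3: A -> 2 E: (1·2) − (2·1) = 2 − 2 = 0
R4: E -> P: (1·1) − (1·1) = 1 − 1 = 0
R5: R -> 2 E: (1·2) − (2·1) = 2 − 2 = 0
R6: A -> 2 P: (1·2) − (2·1) = 2 − 2 = 0
Every reaction leaves W unchanged, so W is conserved and no simulation is needed: W(T) = W(0) = 9.76 + 14.85 + 2·14.55 + 2·17.38 = 88.47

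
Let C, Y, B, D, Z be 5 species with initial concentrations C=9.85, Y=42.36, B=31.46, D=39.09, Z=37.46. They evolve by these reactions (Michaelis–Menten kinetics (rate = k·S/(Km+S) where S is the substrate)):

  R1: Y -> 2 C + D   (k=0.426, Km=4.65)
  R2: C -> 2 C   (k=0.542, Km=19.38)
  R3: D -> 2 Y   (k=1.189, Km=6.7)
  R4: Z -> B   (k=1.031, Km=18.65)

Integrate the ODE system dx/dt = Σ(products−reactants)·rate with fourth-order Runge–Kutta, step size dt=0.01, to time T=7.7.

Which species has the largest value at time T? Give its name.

RK4 with dt=0.01: 770 steps to T=7.7. Trajectory (selected grid times):
t=0.00: C=9.85 Y=42.36 B=31.46 D=39.09 Z=37.46
t=0.86: C=10.67 Y=43.77 B=32.05 D=38.55 Z=36.87
t=1.71: C=11.50 Y=45.17 B=32.63 D=38.02 Z=36.29
t=2.57: C=12.34 Y=46.57 B=33.21 D=37.48 Z=35.71
t=3.42: C=13.18 Y=47.95 B=33.79 D=36.95 Z=35.13
t=4.28: C=14.04 Y=49.35 B=34.37 D=36.42 Z=34.55
t=5.13: C=14.90 Y=50.72 B=34.93 D=35.90 Z=33.99
t=5.99: C=15.78 Y=52.11 B=35.50 D=35.38 Z=33.42
t=6.84: C=16.65 Y=53.47 B=36.07 D=34.86 Z=32.85
t=7.70: C=17.55 Y=54.85 B=36.63 D=34.34 Z=32.29
At T=7.7: C=17.55 Y=54.85 B=36.63 D=34.34 Z=32.29; the largest is Y.

Dominant species at T: Y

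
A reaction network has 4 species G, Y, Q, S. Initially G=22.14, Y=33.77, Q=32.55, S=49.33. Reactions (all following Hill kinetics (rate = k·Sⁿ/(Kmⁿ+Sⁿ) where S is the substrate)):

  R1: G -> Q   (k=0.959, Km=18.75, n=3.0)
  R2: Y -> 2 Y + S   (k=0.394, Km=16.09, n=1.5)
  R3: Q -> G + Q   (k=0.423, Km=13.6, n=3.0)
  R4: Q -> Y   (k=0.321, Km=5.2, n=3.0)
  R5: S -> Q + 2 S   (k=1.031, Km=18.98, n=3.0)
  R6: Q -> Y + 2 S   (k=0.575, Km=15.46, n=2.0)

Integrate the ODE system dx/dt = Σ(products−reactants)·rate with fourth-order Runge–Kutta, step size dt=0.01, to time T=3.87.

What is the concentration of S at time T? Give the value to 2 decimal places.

RK4 with dt=0.01: 387 steps to T=3.87. Trajectory (selected grid times):
t=0.00: G=22.14 Y=33.77 Q=32.55 S=49.33
t=0.43: G=22.05 Y=34.24 Q=32.89 S=50.28
t=0.86: G=21.97 Y=34.71 Q=33.22 S=51.24
t=1.29: G=21.89 Y=35.18 Q=33.56 S=52.20
t=1.72: G=21.80 Y=35.65 Q=33.89 S=53.16
t=2.15: G=21.72 Y=36.12 Q=34.23 S=54.12
t=2.58: G=21.64 Y=36.59 Q=34.56 S=55.09
t=3.01: G=21.57 Y=37.07 Q=34.89 S=56.06
t=3.44: G=21.49 Y=37.55 Q=35.22 S=57.03
t=3.87: G=21.41 Y=38.02 Q=35.55 S=58.01
Read off S at T=3.87: 58.01

S at T = 58.01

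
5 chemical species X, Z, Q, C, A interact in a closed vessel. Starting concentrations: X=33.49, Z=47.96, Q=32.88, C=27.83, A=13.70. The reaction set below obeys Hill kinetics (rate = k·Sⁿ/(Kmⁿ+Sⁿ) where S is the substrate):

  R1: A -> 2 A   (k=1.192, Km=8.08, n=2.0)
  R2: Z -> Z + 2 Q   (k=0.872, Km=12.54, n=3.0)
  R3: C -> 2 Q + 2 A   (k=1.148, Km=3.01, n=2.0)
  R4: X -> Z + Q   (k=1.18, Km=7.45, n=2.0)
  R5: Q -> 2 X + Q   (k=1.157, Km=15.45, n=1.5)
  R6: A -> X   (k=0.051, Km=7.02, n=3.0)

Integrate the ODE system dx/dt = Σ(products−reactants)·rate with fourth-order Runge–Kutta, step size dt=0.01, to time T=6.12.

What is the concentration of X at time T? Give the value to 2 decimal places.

RK4 with dt=0.01: 612 steps to T=6.12. Trajectory (selected grid times):
t=0.00: X=33.49 Z=47.96 Q=32.88 C=27.83 A=13.70
t=0.68: X=33.97 Z=48.73 Q=36.35 C=27.06 A=15.83
t=1.36: X=34.48 Z=49.49 Q=39.83 C=26.29 A=18.00
t=2.04: X=35.03 Z=50.26 Q=43.30 C=25.52 A=20.20
t=2.72: X=35.61 Z=51.03 Q=46.78 C=24.75 A=22.41
t=3.40: X=36.21 Z=51.80 Q=50.25 C=23.98 A=24.64
t=4.08: X=36.82 Z=52.57 Q=53.73 C=23.21 A=26.88
t=4.76: X=37.46 Z=53.34 Q=57.21 C=22.44 A=29.13
t=5.44: X=38.11 Z=54.11 Q=60.68 C=21.68 A=31.39
t=6.12: X=38.77 Z=54.88 Q=64.16 C=20.91 A=33.64
Read off X at T=6.12: 38.77

X at T = 38.77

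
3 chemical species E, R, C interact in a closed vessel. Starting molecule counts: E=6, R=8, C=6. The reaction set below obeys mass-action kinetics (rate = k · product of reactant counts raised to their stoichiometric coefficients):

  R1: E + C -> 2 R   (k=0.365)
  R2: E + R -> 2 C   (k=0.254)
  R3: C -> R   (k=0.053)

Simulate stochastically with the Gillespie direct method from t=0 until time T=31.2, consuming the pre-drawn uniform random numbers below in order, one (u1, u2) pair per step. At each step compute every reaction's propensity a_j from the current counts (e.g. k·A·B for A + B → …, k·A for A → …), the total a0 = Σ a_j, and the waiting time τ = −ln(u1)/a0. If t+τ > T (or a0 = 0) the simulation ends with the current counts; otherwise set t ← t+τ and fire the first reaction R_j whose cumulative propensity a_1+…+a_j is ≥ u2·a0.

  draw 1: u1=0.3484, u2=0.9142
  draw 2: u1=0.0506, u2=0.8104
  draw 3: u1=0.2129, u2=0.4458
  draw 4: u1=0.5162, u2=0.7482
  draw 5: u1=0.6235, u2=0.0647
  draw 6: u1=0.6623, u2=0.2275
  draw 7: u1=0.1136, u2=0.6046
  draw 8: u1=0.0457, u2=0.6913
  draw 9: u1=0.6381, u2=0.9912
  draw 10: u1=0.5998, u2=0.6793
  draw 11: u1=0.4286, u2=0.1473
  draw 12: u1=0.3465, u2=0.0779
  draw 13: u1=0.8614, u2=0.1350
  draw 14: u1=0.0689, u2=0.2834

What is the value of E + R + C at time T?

Value at T = 20

Check how each reaction changes W = E + R + C (weight of products minus weight of reactants):
R1: E + C -> 2 R: (1·2) − (1·1 + 1·1) = 2 − 2 = 0
R2: E + R -> 2 C: (1·2) − (1·1 + 1·1) = 2 − 2 = 0
R3: C -> R: (1·1) − (1·1) = 1 − 1 = 0
Every reaction leaves W unchanged, so W is conserved and no simulation is needed: W(T) = W(0) = 6 + 8 + 6 = 20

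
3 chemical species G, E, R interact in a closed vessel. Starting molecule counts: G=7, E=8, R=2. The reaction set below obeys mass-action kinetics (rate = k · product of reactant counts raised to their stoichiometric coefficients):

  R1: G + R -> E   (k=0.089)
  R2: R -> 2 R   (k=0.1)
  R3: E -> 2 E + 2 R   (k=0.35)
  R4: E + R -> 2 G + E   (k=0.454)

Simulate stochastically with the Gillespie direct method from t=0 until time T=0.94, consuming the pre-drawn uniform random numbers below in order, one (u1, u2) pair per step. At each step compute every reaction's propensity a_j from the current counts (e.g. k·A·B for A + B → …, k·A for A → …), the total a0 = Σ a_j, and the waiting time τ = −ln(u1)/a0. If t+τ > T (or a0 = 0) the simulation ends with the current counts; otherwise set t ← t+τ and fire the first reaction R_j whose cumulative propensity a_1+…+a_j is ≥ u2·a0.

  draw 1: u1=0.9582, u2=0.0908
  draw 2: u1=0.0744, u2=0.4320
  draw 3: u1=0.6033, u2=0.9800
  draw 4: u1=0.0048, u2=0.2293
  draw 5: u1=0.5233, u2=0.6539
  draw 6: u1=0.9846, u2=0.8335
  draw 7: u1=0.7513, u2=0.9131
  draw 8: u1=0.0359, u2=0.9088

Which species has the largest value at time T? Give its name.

Dominant species at T: G

t=0.000: G=7 E=8 R=2
Draw 1: a1=1.246, a2=0.200, a3=2.800, a4=7.264, a0=11.510; τ=−ln(0.9582)/11.510=0.004 → t=0.004; u2·a0=0.0908·11.510=1.045 ≤ a1=1.246 → R1 fires; G=6 E=9 R=1
Draw 2: a1=0.534, a2=0.100, a3=3.150, a4=4.086, a0=7.870; τ=−ln(0.0744)/7.870=0.330 → t=0.334; u2·a0=0.4320·7.870=3.400; a1+a2=0.634 < 3.400 ≤ a1+…+a3=3.784 → R3 fires; G=6 E=10 R=3
Draw 3: a1=1.602, a2=0.300, a3=3.500, a4=13.620, a0=19.022; τ=−ln(0.6033)/19.022=0.027 → t=0.360; u2·a0=0.9800·19.022=18.642; a1+…+a3=5.402 < 18.642 ≤ a1+…+a4=19.022 → R4 fires; G=8 E=10 R=2
Draw 4: a1=1.424, a2=0.200, a3=3.500, a4=9.080, a0=14.204; τ=−ln(0.0048)/14.204=0.376 → t=0.736; u2·a0=0.2293·14.204=3.257; a1+a2=1.624 < 3.257 ≤ a1+…+a3=5.124 → R3 fires; G=8 E=11 R=4
Draw 5: a1=2.848, a2=0.400, a3=3.850, a4=19.976, a0=27.074; τ=−ln(0.5233)/27.074=0.024 → t=0.760; u2·a0=0.6539·27.074=17.704; a1+…+a3=7.098 < 17.704 ≤ a1+…+a4=27.074 → R4 fires; G=10 E=11 R=3
Draw 6: a1=2.670, a2=0.300, a3=3.850, a4=14.982, a0=21.802; τ=−ln(0.9846)/21.802=0.001 → t=0.761; u2·a0=0.8335·21.802=18.172; a1+…+a3=6.820 < 18.172 ≤ a1+…+a4=21.802 → R4 fires; G=12 E=11 R=2
Draw 7: a1=2.136, a2=0.200, a3=3.850, a4=9.988, a0=16.174; τ=−ln(0.7513)/16.174=0.018 → t=0.779; u2·a0=0.9131·16.174=14.768; a1+…+a3=6.186 < 14.768 ≤ a1+…+a4=16.174 → R4 fires; G=14 E=11 R=1
Draw 8: a1=1.246, a2=0.100, a3=3.850, a4=4.994, a0=10.190; τ=−ln(0.0359)/10.190=0.326 → t=1.105 > T=0.94: stop.
At T=0.94: G=14 E=11 R=1; the largest is G.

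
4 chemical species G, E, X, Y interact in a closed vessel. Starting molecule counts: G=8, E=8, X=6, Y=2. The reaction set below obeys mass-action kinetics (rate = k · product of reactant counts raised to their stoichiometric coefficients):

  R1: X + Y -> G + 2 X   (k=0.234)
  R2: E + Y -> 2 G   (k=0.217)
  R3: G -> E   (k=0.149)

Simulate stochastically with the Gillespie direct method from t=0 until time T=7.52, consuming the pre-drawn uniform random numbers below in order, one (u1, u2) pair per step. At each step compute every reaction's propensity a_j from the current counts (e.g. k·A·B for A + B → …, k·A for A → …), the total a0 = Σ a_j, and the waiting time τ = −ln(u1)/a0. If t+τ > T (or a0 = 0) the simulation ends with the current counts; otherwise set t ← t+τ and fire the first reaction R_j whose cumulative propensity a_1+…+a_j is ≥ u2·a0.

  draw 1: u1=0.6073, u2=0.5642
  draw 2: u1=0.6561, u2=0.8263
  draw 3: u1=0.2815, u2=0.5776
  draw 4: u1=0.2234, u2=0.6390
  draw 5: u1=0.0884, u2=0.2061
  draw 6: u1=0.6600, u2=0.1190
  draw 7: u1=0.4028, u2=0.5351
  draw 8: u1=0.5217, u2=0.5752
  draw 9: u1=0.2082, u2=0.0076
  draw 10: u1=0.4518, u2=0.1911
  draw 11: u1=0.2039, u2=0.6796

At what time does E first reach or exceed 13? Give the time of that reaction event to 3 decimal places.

Threshold first reached at t = 6.440

t=0.000: G=8 E=8 X=6 Y=2
Draw 1: a1=2.808, a2=3.472, a3=1.192, a0=7.472; τ=−ln(0.6073)/7.472=0.067 → t=0.067; u2·a0=0.5642·7.472=4.216; a1=2.808 < 4.216 ≤ a1+a2=6.280 → R2 fires; G=10 E=7 X=6 Y=1
Draw 2: a1=1.404, a2=1.519, a3=1.490, a0=4.413; τ=−ln(0.6561)/4.413=0.096 → t=0.162; u2·a0=0.8263·4.413=3.646; a1+a2=2.923 < 3.646 ≤ a1+…+a3=4.413 → R3 fires; G=9 E=8 X=6 Y=1
Draw 3: a1=1.404, a2=1.736, a3=1.341, a0=4.481; τ=−ln(0.2815)/4.481=0.283 → t=0.445; u2·a0=0.5776·4.481=2.588; a1=1.404 < 2.588 ≤ a1+a2=3.140 → R2 fires; G=11 E=7 X=6 Y=0
Draw 4: a1=0.000, a2=0.000, a3=1.639, a0=1.639; τ=−ln(0.2234)/1.639=0.914 → t=1.360; u2·a0=0.6390·1.639=1.047; a1+a2=0.000 < 1.047 ≤ a1+…+a3=1.639 → R3 fires; G=10 E=8 X=6 Y=0
Draw 5: a1=0.000, a2=0.000, a3=1.490, a0=1.490; τ=−ln(0.0884)/1.490=1.628 → t=2.988; u2·a0=0.2061·1.490=0.307; a1+a2=0.000 < 0.307 ≤ a1+…+a3=1.490 → R3 fires; G=9 E=9 X=6 Y=0
Draw 6: a1=0.000, a2=0.000, a3=1.341, a0=1.341; τ=−ln(0.6600)/1.341=0.310 → t=3.298; u2·a0=0.1190·1.341=0.160; a1+a2=0.000 < 0.160 ≤ a1+…+a3=1.341 → R3 fires; G=8 E=10 X=6 Y=0
Draw 7: a1=0.000, a2=0.000, a3=1.192, a0=1.192; τ=−ln(0.4028)/1.192=0.763 → t=4.060; u2·a0=0.5351·1.192=0.638; a1+a2=0.000 < 0.638 ≤ a1+…+a3=1.192 → R3 fires; G=7 E=11 X=6 Y=0
Draw 8: a1=0.000, a2=0.000, a3=1.043, a0=1.043; τ=−ln(0.5217)/1.043=0.624 → t=4.684; u2·a0=0.5752·1.043=0.600; a1+a2=0.000 < 0.600 ≤ a1+…+a3=1.043 → R3 fires; G=6 E=12 X=6 Y=0
Draw 9: a1=0.000, a2=0.000, a3=0.894, a0=0.894; τ=−ln(0.2082)/0.894=1.755 → t=6.440; u2·a0=0.0076·0.894=0.007; a1+a2=0.000 < 0.007 ≤ a1+…+a3=0.894 → R3 fires; G=5 E=13 X=6 Y=0
Draw 10: a1=0.000, a2=0.000, a3=0.745, a0=0.745; τ=−ln(0.4518)/0.745=1.066 → t=7.506; u2·a0=0.1911·0.745=0.142; a1+a2=0.000 < 0.142 ≤ a1+…+a3=0.745 → R3 fires; G=4 E=14 X=6 Y=0
Draw 11: a1=0.000, a2=0.000, a3=0.596, a0=0.596; τ=−ln(0.2039)/0.596=2.668 → t=10.174 > T=7.52: stop.
E first becomes ≥ 13 when it reaches 13 at the event at t=6.440.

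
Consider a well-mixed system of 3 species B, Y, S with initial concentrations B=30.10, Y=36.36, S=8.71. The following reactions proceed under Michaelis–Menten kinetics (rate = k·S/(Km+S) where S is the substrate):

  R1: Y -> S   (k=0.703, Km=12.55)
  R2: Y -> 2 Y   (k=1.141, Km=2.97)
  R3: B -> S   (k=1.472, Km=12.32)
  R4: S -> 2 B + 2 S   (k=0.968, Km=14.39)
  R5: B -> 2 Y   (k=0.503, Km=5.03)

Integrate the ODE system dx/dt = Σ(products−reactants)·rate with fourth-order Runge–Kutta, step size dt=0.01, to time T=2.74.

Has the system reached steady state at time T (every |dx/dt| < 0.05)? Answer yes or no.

RK4 with dt=0.01: 274 steps to T=2.74. Trajectory (selected grid times):
t=0.00: B=30.10 Y=36.36 S=8.71
t=0.30: B=29.88 Y=36.78 S=9.29
t=0.61: B=29.67 Y=37.21 S=9.90
t=0.91: B=29.47 Y=37.63 S=10.49
t=1.22: B=29.27 Y=38.06 S=11.10
t=1.52: B=29.09 Y=38.47 S=11.70
t=1.83: B=28.91 Y=38.90 S=12.32
t=2.13: B=28.74 Y=39.32 S=12.92
t=2.44: B=28.57 Y=39.75 S=13.55
t=2.74: B=28.42 Y=40.16 S=14.16
Rates at T: R1=0.5356, R2=1.0624, R3=1.0269, R4=0.4802, R5=0.4274
dx/dt at T (Σ net stoichiometry × rate): B=-0.4939, Y=+1.3815, S=+2.0427
Largest |dx/dt| is |+2.0427| (S) ≥ 0.05 → not steady.

Steady state at T: no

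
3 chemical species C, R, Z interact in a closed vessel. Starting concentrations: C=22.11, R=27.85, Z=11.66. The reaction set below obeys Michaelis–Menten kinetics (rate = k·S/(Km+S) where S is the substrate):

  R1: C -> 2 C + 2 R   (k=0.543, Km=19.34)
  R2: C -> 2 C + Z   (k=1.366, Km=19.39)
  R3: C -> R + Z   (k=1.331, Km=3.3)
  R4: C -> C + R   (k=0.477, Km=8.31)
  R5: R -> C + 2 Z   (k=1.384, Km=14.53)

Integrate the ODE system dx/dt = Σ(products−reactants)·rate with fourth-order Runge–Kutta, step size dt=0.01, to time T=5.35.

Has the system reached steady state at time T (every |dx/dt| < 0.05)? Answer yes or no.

Steady state at T: no

RK4 with dt=0.01: 535 steps to T=5.35. Trajectory (selected grid times):
t=0.00: C=22.11 R=27.85 Z=11.66
t=0.59: C=22.57 R=28.54 Z=13.85
t=1.19: C=23.04 R=29.25 Z=16.10
t=1.78: C=23.52 R=29.95 Z=18.32
t=2.38: C=24.01 R=30.66 Z=20.60
t=2.97: C=24.50 R=31.36 Z=22.85
t=3.57: C=25.01 R=32.08 Z=25.15
t=4.16: C=25.51 R=32.78 Z=27.43
t=4.76: C=26.04 R=33.50 Z=29.76
t=5.35: C=26.56 R=34.21 Z=32.06
Rates at T: R1=0.3142, R2=0.7895, R3=1.1839, R4=0.3633, R5=0.9714
dx/dt at T (Σ net stoichiometry × rate): C=+0.8913, R=+1.2042, Z=+3.9163
Largest |dx/dt| is |+3.9163| (Z) ≥ 0.05 → not steady.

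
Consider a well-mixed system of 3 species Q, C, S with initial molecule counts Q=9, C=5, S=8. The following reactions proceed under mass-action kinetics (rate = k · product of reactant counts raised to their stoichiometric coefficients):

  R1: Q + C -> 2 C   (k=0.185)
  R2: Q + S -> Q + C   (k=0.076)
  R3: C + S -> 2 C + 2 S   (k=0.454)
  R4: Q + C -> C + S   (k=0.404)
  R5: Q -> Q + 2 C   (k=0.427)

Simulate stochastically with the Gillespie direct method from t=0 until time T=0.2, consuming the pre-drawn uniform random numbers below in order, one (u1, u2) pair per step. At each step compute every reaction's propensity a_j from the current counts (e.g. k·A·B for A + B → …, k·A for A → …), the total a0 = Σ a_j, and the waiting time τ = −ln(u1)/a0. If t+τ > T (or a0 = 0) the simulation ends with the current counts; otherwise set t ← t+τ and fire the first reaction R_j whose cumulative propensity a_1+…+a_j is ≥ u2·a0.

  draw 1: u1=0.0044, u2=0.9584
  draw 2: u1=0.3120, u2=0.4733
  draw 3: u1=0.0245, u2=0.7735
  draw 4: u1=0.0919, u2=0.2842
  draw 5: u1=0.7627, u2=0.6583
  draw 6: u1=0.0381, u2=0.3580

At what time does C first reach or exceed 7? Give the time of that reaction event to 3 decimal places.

Threshold first reached at t = 0.101

t=0.000: Q=9 C=5 S=8
Draw 1: a1=8.325, a2=5.472, a3=18.160, a4=18.180, a5=3.843, a0=53.980; τ=−ln(0.0044)/53.980=0.101 → t=0.101; u2·a0=0.9584·53.980=51.734; a1+…+a4=50.137 < 51.734 ≤ a1+…+a5=53.980 → R5 fires; Q=9 C=7 S=8
Draw 2: a1=11.655, a2=5.472, a3=25.424, a4=25.452, a5=3.843, a0=71.846; τ=−ln(0.3120)/71.846=0.016 → t=0.117; u2·a0=0.4733·71.846=34.005; a1+a2=17.127 < 34.005 ≤ a1+…+a3=42.551 → R3 fires; Q=9 C=8 S=9
Draw 3: a1=13.320, a2=6.156, a3=32.688, a4=29.088, a5=3.843, a0=85.095; τ=−ln(0.0245)/85.095=0.044 → t=0.160; u2·a0=0.7735·85.095=65.821; a1+…+a3=52.164 < 65.821 ≤ a1+…+a4=81.252 → R4 fires; Q=8 C=8 S=10
Draw 4: a1=11.840, a2=6.080, a3=36.320, a4=25.856, a5=3.416, a0=83.512; τ=−ln(0.0919)/83.512=0.029 → t=0.189; u2·a0=0.2842·83.512=23.734; a1+a2=17.920 < 23.734 ≤ a1+…+a3=54.240 → R3 fires; Q=8 C=9 S=11
Draw 5: a1=13.320, a2=6.688, a3=44.946, a4=29.088, a5=3.416, a0=97.458; τ=−ln(0.7627)/97.458=0.003 → t=0.192; u2·a0=0.6583·97.458=64.157; a1+a2=20.008 < 64.157 ≤ a1+…+a3=64.954 → R3 fires; Q=8 C=10 S=12
Draw 6: a1=14.800, a2=7.296, a3=54.480, a4=32.320, a5=3.416, a0=112.312; τ=−ln(0.0381)/112.312=0.029 → t=0.221 > T=0.2: stop.
C first becomes ≥ 7 when it reaches 7 at the event at t=0.101.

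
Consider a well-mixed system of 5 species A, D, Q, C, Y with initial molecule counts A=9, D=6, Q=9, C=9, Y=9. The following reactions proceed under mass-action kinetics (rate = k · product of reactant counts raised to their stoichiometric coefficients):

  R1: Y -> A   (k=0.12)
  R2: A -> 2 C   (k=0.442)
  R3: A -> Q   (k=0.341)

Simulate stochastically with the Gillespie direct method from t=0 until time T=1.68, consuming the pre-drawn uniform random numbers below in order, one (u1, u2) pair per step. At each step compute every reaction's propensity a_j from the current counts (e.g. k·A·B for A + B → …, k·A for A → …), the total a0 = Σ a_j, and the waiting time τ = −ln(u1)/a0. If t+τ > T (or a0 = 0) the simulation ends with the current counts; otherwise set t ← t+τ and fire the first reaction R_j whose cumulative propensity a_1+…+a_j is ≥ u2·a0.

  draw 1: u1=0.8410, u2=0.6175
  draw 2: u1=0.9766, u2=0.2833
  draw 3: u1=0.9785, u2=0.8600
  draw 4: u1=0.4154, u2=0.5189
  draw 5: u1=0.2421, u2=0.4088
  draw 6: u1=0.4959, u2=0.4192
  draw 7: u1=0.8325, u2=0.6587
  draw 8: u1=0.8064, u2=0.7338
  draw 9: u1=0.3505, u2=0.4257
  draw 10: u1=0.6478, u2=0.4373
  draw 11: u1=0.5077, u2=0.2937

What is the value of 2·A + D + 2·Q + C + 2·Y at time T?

Value at T = 69

Check how each reaction changes W = 2·A + D + 2·Q + C + 2·Y (weight of products minus weight of reactants):
R1: Y -> A: (2·1) − (2·1) = 2 − 2 = 0
R2: A -> 2 C: (1·2) − (2·1) = 2 − 2 = 0
R3: A -> Q: (2·1) − (2·1) = 2 − 2 = 0
Every reaction leaves W unchanged, so W is conserved and no simulation is needed: W(T) = W(0) = 2·9 + 6 + 2·9 + 9 + 2·9 = 69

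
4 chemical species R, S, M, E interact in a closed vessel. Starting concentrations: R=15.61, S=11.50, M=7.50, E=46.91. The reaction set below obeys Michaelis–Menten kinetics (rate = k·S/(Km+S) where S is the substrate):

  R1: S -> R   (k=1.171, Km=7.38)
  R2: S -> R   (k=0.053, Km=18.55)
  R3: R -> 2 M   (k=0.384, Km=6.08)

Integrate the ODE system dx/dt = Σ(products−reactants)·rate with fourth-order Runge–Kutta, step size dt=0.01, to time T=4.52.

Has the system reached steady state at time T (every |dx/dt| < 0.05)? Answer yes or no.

Steady state at T: no

RK4 with dt=0.01: 452 steps to T=4.52. Trajectory (selected grid times):
t=0.00: R=15.61 S=11.50 M=7.50 E=46.91
t=0.50: R=15.84 S=11.14 M=7.78 E=46.91
t=1.00: R=16.06 S=10.78 M=8.05 E=46.91
t=1.51: R=16.28 S=10.41 M=8.34 E=46.91
t=2.01: R=16.49 S=10.06 M=8.62 E=46.91
t=2.51: R=16.69 S=9.72 M=8.90 E=46.91
t=3.01: R=16.89 S=9.38 M=9.18 E=46.91
t=3.52: R=17.08 S=9.04 M=9.47 E=46.91
t=4.02: R=17.27 S=8.71 M=9.75 E=46.91
t=4.52: R=17.45 S=8.39 M=10.04 E=46.91
Rates at T: R1=0.6230, R2=0.0165, R3=0.2848
dx/dt at T (Σ net stoichiometry × rate): R=+0.3547, S=-0.6395, M=+0.5696, E=+0.0000
Largest |dx/dt| is |-0.6395| (S) ≥ 0.05 → not steady.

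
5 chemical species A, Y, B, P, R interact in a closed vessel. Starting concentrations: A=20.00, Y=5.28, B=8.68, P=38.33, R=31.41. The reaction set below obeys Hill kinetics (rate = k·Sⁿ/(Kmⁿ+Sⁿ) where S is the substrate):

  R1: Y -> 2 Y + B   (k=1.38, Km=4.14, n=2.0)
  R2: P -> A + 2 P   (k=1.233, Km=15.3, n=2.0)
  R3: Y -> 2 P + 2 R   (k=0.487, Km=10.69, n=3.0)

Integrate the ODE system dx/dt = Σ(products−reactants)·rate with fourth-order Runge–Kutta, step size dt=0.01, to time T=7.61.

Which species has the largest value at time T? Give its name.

Dominant species at T: P

RK4 with dt=0.01: 761 steps to T=7.61. Trajectory (selected grid times):
t=0.00: A=20.00 Y=5.28 B=8.68 P=38.33 R=31.41
t=0.85: A=20.91 Y=5.99 B=9.44 P=39.34 R=31.52
t=1.69: A=21.81 Y=6.73 B=10.25 P=40.39 R=31.66
t=2.54: A=22.73 Y=7.51 B=11.13 P=41.50 R=31.85
t=3.38: A=23.64 Y=8.30 B=12.04 P=42.65 R=32.08
t=4.23: A=24.58 Y=9.11 B=13.00 P=43.87 R=32.37
t=5.07: A=25.50 Y=9.92 B=13.97 P=45.13 R=32.71
t=5.92: A=26.44 Y=10.73 B=14.98 P=46.47 R=33.10
t=6.76: A=27.38 Y=11.54 B=16.00 P=47.84 R=33.54
t=7.61: A=28.34 Y=12.34 B=17.05 P=49.27 R=34.02
At T=7.61: A=28.34 Y=12.34 B=17.05 P=49.27 R=34.02; the largest is P.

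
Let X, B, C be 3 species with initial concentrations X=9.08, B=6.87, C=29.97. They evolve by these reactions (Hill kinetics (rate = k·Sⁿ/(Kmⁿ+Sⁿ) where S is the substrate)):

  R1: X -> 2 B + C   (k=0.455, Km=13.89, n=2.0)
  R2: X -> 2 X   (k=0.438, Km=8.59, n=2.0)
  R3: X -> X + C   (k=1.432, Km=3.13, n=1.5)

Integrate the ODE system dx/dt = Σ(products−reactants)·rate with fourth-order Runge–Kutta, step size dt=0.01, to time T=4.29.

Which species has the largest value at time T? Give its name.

Dominant species at T: C

RK4 with dt=0.01: 429 steps to T=4.29. Trajectory (selected grid times):
t=0.00: X=9.08 B=6.87 C=29.97
t=0.48: X=9.13 B=7.00 C=30.61
t=0.95: X=9.17 B=7.13 C=31.23
t=1.43: X=9.22 B=7.26 C=31.87
t=1.91: X=9.26 B=7.40 C=32.51
t=2.38: X=9.31 B=7.53 C=33.14
t=2.86: X=9.35 B=7.67 C=33.79
t=3.34: X=9.40 B=7.80 C=34.43
t=3.81: X=9.44 B=7.94 C=35.06
t=4.29: X=9.49 B=8.08 C=35.71
At T=4.29: X=9.49 B=8.08 C=35.71; the largest is C.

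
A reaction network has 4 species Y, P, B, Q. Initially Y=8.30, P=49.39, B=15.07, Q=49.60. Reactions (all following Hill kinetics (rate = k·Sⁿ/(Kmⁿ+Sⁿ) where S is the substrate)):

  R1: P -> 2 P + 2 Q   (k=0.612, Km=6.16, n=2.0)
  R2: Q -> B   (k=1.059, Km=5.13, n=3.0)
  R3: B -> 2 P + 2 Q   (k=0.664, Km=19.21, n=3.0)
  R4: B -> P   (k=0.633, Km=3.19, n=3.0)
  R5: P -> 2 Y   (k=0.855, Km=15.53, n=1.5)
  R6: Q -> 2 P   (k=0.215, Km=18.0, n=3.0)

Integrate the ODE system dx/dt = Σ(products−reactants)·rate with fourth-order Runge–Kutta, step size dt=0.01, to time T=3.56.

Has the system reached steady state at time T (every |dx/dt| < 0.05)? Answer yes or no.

RK4 with dt=0.01: 356 steps to T=3.56. Trajectory (selected grid times):
t=0.00: Y=8.30 P=49.39 B=15.07 Q=49.60
t=0.40: Y=8.88 P=49.93 B=15.16 Q=49.75
t=0.79: Y=9.45 P=50.46 B=15.24 Q=49.90
t=1.19: Y=10.04 P=51.00 B=15.32 Q=50.06
t=1.58: Y=10.61 P=51.53 B=15.40 Q=50.21
t=1.98: Y=11.20 P=52.07 B=15.48 Q=50.37
t=2.37: Y=11.77 P=52.60 B=15.56 Q=50.52
t=2.77: Y=12.36 P=53.15 B=15.64 Q=50.69
t=3.16: Y=12.94 P=53.69 B=15.72 Q=50.85
t=3.56: Y=13.53 P=54.24 B=15.79 Q=51.01
Rates at T: R1=0.6042, R2=1.0579, R3=0.2372, R4=0.6278, R5=0.7414, R6=0.2060
dx/dt at T (Σ net stoichiometry × rate): Y=+1.4828, P=+1.3770, B=+0.1929, Q=+0.4190
Largest |dx/dt| is |+1.4828| (Y) ≥ 0.05 → not steady.

Steady state at T: no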